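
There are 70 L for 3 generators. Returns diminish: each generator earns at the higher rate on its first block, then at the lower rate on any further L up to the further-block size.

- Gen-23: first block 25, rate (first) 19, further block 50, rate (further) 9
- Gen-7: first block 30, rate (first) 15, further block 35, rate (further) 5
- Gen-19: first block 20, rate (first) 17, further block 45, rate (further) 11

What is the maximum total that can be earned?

1190

Rank every tier by rate: Gen-23/tier1 19 > Gen-19/tier1 17 > Gen-7/tier1 15 > Gen-19/tier2 11 > Gen-23/tier2 9 > Gen-7/tier2 5.
Gen-23 tier1 at 19: fill all 25 → 45 left.
Gen-19 tier1 at 17: fill all 20 → 25 left.
Gen-7 tier1 at 15: only 25 left, fill 25.
Total = 19×25 + 17×20 + 15×25 = 1190.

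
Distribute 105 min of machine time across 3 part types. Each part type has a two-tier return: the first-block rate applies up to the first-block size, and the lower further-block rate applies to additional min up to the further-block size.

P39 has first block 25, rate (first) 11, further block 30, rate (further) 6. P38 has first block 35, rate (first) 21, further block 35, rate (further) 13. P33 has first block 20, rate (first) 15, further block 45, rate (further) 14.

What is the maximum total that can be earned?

1730

Rank every tier by rate: P38/T1 21 > P33/T1 15 > P33/T2 14 > P38/T2 13 > P39/T1 11 > P39/T2 6.
P38 T1 at 21: fill all 35 — 70 left.
Fill P33 T1 block (20 at 15) — 50 left.
Fill P33 T2 block (45 at 14) — 5 left.
P38/T2: +5 of 35 at 13; pool empty.
Total = 21×35 + 15×20 + 14×45 + 13×5 = 1730.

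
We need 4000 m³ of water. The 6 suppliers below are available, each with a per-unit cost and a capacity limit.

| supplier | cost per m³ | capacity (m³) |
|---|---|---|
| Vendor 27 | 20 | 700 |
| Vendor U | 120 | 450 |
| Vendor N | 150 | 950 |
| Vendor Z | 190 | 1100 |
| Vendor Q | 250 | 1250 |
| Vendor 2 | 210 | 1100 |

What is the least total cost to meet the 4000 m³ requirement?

587500

Use suppliers in increasing cost order.
Vendor 27 (20): use full 700 → 3300 m³ to go.
Vendor U (120): use full 450 → 2850 m³ to go.
Vendor N at 150: take all 950 m³ → 1900 still needed.
Take 1100 from Vendor Z at 190 → need 800 more.
Vendor 2 at 210: take 800 of its 1100 → requirement met.
Vendor Q: unused.
Cost = 700×20 + 450×120 + 950×150 + 1100×190 + 800×210 = 587500.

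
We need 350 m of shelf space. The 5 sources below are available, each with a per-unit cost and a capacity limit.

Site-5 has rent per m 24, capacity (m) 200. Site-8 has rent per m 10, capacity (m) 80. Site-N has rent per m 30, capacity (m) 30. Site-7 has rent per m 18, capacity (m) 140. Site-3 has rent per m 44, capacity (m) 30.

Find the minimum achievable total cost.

6440

Cheapest first:
Take 80 from Site-8 at 10 → need 270 more.
Site-7 at 18: take all 140 m → 130 still needed.
Site-5 (24): take the remaining 130 → done.
Site-N, Site-3: unused.
Cost = 80×10 + 140×18 + 130×24 = 6440.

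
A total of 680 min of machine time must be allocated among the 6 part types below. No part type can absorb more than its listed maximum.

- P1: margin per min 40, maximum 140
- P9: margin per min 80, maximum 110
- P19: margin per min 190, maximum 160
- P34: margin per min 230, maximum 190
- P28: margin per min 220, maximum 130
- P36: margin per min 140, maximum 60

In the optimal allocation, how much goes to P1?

30

Highest margin per min first: P34 230 > P28 220 > P19 190 > P36 140 > P9 80 > P1 40.
P34 takes 190 to reach its cap of 190 — 490 left.
P28: +130 to 130 (cap) — 360 left.
Give P19 160 to hit its cap of 160 — 200 left.
P36 takes 60 to reach its cap of 60 — 140 left.
P9: +110 to 110 (cap) — 30 left.
P1: +30 (room for 140) → 30. Pool exhausted.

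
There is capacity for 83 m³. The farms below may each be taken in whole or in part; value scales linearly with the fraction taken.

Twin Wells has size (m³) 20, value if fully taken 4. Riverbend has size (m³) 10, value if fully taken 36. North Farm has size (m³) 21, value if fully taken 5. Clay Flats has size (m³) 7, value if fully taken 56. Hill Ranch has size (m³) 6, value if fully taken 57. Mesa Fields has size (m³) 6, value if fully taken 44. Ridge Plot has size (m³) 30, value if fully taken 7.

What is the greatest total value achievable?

205.6

Best value per unit of size first: Hill Ranch 57/6≈9.5, Clay Flats 56/7≈8, Mesa Fields 44/6≈7.33, Riverbend 36/10≈3.6, North Farm 5/21≈0.238, Ridge Plot 7/30≈0.233, Twin Wells 4/20≈0.2.
All 6 m³ of Hill Ranch fit (value 57) ; 77 remain.
Clay Flats: take in full, 7 m³ for value 56 ; 70 left.
All 6 m³ of Mesa Fields fit (value 44) ; 64 remain.
Take all of Riverbend (10 m³, value 36) ; 54 m³ left.
North Farm: take in full, 21 m³ for value 5 ; 33 left.
Take all of Ridge Plot (30 m³, value 7) ; 3 m³ left.
Fill the last 3 m³ with part of Twin Wells: 3/20 of it earns 0.6.
Total value = 205.6.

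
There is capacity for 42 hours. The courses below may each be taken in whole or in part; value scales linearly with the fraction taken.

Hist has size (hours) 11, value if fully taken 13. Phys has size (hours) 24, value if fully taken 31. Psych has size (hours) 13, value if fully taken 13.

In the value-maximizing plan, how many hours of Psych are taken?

Sort by value density: Phys 31/24≈1.29, Hist 13/11≈1.18, Psych 13/13≈1.
All 24 hours of Phys fit (value 31) ; 18 remain.
Hist: take in full, 11 hours for value 13 ; 7 left.
7 hours left: a 7/13 share of Psych gives 13×7/13 = 7.

7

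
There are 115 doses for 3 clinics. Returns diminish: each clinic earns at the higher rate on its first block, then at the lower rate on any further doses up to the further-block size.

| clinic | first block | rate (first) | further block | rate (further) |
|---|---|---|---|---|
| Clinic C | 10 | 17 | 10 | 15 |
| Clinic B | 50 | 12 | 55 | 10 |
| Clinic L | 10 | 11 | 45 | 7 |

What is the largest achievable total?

Rank every tier by rate: Clinic C/tier1 17 > Clinic C/tier2 15 > Clinic B/tier1 12 > Clinic L/tier1 11 > Clinic B/tier2 10 > Clinic L/tier2 7.
Fill Clinic C tier1 block (10 at 17) ; 105 left.
Clinic C tier2 at 15: fill all 10 ; 95 left.
Clinic B tier1 at 12: fill all 50 ; 45 left.
Clinic L tier1 at 11: fill all 10 ; 35 left.
Clinic B/tier2: +35 of 55 at 10; pool empty.
Total = 17×10 + 15×10 + 12×50 + 11×10 + 10×35 = 1380.

1380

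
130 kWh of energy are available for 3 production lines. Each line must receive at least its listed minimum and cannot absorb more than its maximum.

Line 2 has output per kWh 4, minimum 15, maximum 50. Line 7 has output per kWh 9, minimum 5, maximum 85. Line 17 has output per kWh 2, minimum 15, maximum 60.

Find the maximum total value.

Meeting every minimum uses 15+5+15 = 35 kWh, leaving 95.
Rank by output per kWh: Line 7 9 > Line 2 4 > Line 17 2.
Line 7 takes 80 more to reach its cap of 85 ; 15 left.
Line 2 has room for 35 more but only 15 remain, so it gets 30.
Total = 4×30 + 9×85 + 2×15 = 915.

915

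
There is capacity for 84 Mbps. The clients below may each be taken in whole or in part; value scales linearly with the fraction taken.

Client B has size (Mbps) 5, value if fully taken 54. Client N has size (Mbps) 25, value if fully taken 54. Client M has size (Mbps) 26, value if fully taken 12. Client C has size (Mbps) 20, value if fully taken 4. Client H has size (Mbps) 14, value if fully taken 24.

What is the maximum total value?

Rank by value-to-size ratio: Client B 54/5≈10.8, Client N 54/25≈2.16, Client H 24/14≈1.71, Client M 12/26≈0.462, Client C 4/20≈0.2.
Take all of Client B (5 Mbps, value 54) → 79 Mbps left.
Take all of Client N (25 Mbps, value 54) → 54 Mbps left.
Take all of Client H (14 Mbps, value 24) → 40 Mbps left.
Take all of Client M (26 Mbps, value 12) → 14 Mbps left.
14 Mbps left: a 14/20 share of Client C gives 4×14/20 = 2.8.
Total value = 146.8.

146.8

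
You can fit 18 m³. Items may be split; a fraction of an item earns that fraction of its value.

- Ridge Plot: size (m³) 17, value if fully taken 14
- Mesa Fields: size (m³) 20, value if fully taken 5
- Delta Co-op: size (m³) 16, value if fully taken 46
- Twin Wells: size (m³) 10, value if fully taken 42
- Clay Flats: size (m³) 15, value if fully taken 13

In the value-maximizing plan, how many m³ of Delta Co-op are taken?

Sort by value density: Twin Wells 42/10≈4.2, Delta Co-op 46/16≈2.88, Clay Flats 13/15≈0.867, Ridge Plot 14/17≈0.824, Mesa Fields 5/20≈0.25.
All 10 m³ of Twin Wells fit (value 42) ; 8 remain.
Only 8 m³ remain; take 8/16 of Delta Co-op for value 46×8/16 = 23.

8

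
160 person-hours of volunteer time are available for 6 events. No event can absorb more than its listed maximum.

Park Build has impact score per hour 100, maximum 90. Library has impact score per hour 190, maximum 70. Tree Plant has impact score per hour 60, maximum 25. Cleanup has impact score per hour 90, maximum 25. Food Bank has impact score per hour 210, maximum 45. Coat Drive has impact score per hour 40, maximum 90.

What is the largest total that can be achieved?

Order the events by impact score per hour: Food Bank 210 > Library 190 > Park Build 100 > Cleanup 90 > Tree Plant 60 > Coat Drive 40.
Give Food Bank 45 to hit its cap of 45 — 115 left.
Give Library 70 to hit its cap of 70 — 45 left.
Park Build: +45 (room for 90) → 45. Pool exhausted.
Total = 100×45 + 190×70 + 210×45 = 27250.

27250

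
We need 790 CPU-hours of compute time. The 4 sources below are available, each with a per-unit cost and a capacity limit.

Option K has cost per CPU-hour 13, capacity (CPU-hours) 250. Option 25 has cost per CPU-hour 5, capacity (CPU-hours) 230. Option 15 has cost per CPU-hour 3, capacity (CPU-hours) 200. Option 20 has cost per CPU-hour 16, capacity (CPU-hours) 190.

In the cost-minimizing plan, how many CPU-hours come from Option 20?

110

Fill from the cheapest source first.
Option 15 at 3: take all 200 CPU-hours ; 590 still needed.
Option 25 (5): use full 230 ; 360 CPU-hours to go.
Take 250 from Option K at 13 ; need 110 more.
Option 20 at 16: take 110 of its 190 ; requirement met.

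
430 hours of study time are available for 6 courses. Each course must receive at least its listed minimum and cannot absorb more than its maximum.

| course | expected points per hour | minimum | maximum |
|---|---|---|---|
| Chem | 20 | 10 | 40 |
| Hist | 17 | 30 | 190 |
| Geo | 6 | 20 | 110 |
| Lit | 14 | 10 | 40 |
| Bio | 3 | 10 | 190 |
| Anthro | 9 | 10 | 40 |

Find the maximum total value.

5640

Meeting every minimum uses 10+30+20+10+10+10 = 90 hours, leaving 340.
Order the courses by expected points per hour: Chem 20 > Hist 17 > Lit 14 > Anthro 9 > Geo 6 > Bio 3.
Give Chem 30 more to hit its cap of 40 → 310 left.
Give Hist 160 more to hit its cap of 190 → 150 left.
Lit: +30 to 40 (cap) → 120 left.
Anthro takes 30 more to reach its cap of 40 → 90 left.
Geo: +90 to 110 (cap) → 0 left.
Total = 20×40 + 17×190 + 6×110 + 14×40 + 3×10 + 9×40 = 5640.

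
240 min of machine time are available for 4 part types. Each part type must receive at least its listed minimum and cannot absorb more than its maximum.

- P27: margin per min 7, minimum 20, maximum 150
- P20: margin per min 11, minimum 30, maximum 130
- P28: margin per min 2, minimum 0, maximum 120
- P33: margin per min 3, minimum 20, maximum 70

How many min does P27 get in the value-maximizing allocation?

90

Meeting every minimum uses 20+30+0+20 = 70 min, leaving 170.
Highest margin per min first: P20 11 > P27 7 > P33 3 > P28 2.
P20 takes 100 more to reach its cap of 130 — 70 left.
P27 has room for 130 more but only 70 remain, so it gets 90.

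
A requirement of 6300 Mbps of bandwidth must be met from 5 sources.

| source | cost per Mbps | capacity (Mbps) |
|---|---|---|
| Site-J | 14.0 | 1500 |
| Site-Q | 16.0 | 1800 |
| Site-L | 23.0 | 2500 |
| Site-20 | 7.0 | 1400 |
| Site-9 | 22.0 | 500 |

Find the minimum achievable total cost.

Cheapest first:
Site-20 (7.0): use full 1400 — 4900 Mbps to go.
Site-J at 14.0: take all 1500 Mbps — 3400 still needed.
Site-Q at 16.0: take all 1800 Mbps — 1600 still needed.
Site-9 (22.0): use full 500 — 1100 Mbps to go.
Site-L (23.0): take the remaining 1100 — done.
Cost = 1400×7.0 + 1500×14.0 + 1800×16.0 + 500×22.0 + 1100×23.0 = 95900.

95900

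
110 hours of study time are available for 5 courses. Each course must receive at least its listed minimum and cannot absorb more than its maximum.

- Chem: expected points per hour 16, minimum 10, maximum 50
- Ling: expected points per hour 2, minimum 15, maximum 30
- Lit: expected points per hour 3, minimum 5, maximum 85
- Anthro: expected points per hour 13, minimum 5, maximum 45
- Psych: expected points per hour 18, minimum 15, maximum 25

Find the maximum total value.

1490

Meeting every minimum uses 10+15+5+5+15 = 50 hours, leaving 60.
Order the courses by expected points per hour: Psych 18 > Chem 16 > Anthro 13 > Lit 3 > Ling 2.
Give Psych 10 more to hit its cap of 25 ; 50 left.
Chem takes 40 more to reach its cap of 50 ; 10 left.
Only 10 left; Anthro takes them to reach 15.
Total = 16×50 + 2×15 + 3×5 + 13×15 + 18×25 = 1490.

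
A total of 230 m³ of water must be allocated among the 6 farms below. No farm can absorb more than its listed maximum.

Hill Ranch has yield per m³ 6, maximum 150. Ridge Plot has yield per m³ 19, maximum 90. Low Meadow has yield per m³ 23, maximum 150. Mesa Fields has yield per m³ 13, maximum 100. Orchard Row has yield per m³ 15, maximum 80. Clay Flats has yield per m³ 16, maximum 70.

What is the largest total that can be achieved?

4970

Highest yield per m³ first: Low Meadow 23 > Ridge Plot 19 > Clay Flats 16 > Orchard Row 15 > Mesa Fields 13 > Hill Ranch 6.
Low Meadow: +150 to 150 (cap) ; 80 left.
Ridge Plot has room for 90 but only 80 remain, so it gets 80.
Total = 19×80 + 23×150 = 4970.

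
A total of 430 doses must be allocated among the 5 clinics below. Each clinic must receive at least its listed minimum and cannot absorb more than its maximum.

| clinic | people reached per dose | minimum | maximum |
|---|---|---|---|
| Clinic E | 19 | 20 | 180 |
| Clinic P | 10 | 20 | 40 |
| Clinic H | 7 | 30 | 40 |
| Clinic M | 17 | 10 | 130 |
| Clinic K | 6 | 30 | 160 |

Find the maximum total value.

6550

Meeting every minimum uses 20+20+30+10+30 = 110 doses, leaving 320.
Rank by people reached per dose: Clinic E 19 > Clinic M 17 > Clinic P 10 > Clinic H 7 > Clinic K 6.
Clinic E: +160 to 180 (cap) → 160 left.
Give Clinic M 120 more to hit its cap of 130 → 40 left.
Clinic P: +20 to 40 (cap) → 20 left.
Give Clinic H 10 more to hit its cap of 40 → 10 left.
Clinic K: +10 (room for 130) → 40. Pool exhausted.
Total = 19×180 + 10×40 + 7×40 + 17×130 + 6×40 = 6550.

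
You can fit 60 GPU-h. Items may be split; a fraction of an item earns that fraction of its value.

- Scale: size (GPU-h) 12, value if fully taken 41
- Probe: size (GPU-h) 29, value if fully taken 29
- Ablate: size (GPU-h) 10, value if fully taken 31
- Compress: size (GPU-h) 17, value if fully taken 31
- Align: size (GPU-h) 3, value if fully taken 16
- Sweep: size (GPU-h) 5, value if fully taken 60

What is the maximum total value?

192

Rank by value-to-size ratio: Sweep 60/5≈12, Align 16/3≈5.33, Scale 41/12≈3.42, Ablate 31/10≈3.1, Compress 31/17≈1.82, Probe 29/29≈1.
Take all of Sweep (5 GPU-h, value 60) — 55 GPU-h left.
All 3 GPU-h of Align fit (value 16) — 52 remain.
Scale: take in full, 12 GPU-h for value 41 — 40 left.
Take all of Ablate (10 GPU-h, value 31) — 30 GPU-h left.
Compress: take in full, 17 GPU-h for value 31 — 13 left.
Fill the last 13 GPU-h with part of Probe: 13/29 of it earns 13.
Total value = 192.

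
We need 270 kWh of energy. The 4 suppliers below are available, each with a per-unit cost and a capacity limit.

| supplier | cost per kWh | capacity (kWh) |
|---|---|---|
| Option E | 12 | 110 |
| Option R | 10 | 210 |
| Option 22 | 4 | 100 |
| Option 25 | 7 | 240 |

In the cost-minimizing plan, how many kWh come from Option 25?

170

Use suppliers in increasing cost order.
Option 22 at 4: take all 100 kWh ; 170 still needed.
Option 25 (7): take the remaining 170 ; done.
Option R, Option E: unused.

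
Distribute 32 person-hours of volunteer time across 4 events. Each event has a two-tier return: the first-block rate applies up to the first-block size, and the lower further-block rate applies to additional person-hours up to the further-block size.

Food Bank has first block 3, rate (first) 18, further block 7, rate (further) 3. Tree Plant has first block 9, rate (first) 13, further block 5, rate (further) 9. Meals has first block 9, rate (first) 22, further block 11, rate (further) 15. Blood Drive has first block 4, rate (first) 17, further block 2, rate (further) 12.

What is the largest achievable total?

Order all 8 blocks by rate: Meals/T1 22 > Food Bank/T1 18 > Blood Drive/T1 17 > Meals/T2 15 > Tree Plant/T1 13 > Blood Drive/T2 12 > Tree Plant/T2 9 > Food Bank/T2 3.
Meals T1 at 22: fill all 9 — 23 left.
Fill Food Bank T1 block (3 at 18) — 20 left.
Fill Blood Drive T1 block (4 at 17) — 16 left.
Meals/T2 (15): +11 — 5 left.
5 remain; put them into Tree Plant T1 at 13.
Total = 22×9 + 18×3 + 17×4 + 15×11 + 13×5 = 550.

550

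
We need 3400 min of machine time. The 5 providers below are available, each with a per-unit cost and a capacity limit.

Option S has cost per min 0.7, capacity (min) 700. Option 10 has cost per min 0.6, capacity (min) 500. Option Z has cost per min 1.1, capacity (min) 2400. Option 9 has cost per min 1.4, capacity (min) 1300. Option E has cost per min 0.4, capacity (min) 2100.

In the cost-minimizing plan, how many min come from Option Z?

100

Fill from the cheapest provider first.
Option E at 0.4: take all 2100 min → 1300 still needed.
Option 10 (0.6): use full 500 → 800 min to go.
Option S (0.7): use full 700 → 100 min to go.
Take 100 from Option Z at 1.1 to finish.
Option 9: unused.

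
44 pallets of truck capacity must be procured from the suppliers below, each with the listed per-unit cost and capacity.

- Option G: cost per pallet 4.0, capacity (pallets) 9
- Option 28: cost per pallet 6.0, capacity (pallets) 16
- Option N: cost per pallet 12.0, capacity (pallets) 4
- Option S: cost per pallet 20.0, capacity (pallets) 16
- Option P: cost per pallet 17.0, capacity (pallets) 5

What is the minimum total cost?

Fill from the cheapest supplier first.
Option G at 4.0: take all 9 pallets → 35 still needed.
Option 28 (6.0): use full 16 → 19 pallets to go.
Option N (12.0): use full 4 → 15 pallets to go.
Option P (17.0): use full 5 → 10 pallets to go.
Option S at 20.0: take 10 of its 16 → requirement met.
Cost = 9×4.0 + 16×6.0 + 4×12.0 + 5×17.0 + 10×20.0 = 465.

465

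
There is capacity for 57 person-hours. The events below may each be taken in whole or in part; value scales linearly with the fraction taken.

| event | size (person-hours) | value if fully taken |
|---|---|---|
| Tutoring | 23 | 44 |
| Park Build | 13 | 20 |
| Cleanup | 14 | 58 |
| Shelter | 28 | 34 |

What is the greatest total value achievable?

Sort by value density: Cleanup 58/14≈4.14, Tutoring 44/23≈1.91, Park Build 20/13≈1.54, Shelter 34/28≈1.21.
Cleanup: take in full, 14 person-hours for value 58 ; 43 left.
All 23 person-hours of Tutoring fit (value 44) ; 20 remain.
All 13 person-hours of Park Build fit (value 20) ; 7 remain.
Only 7 person-hours remain; take 7/28 of Shelter for value 34×7/28 = 8.5.
Total value = 130.5.

130.5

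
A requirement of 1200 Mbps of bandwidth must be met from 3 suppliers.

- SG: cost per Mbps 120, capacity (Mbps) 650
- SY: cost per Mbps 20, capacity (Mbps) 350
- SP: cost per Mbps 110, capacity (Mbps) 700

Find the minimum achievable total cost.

102000

Use suppliers in increasing cost order.
SY at 20: take all 350 Mbps — 850 still needed.
SP (110): use full 700 — 150 Mbps to go.
Take 150 from SG at 120 to finish.
Cost = 350×20 + 700×110 + 150×120 = 102000.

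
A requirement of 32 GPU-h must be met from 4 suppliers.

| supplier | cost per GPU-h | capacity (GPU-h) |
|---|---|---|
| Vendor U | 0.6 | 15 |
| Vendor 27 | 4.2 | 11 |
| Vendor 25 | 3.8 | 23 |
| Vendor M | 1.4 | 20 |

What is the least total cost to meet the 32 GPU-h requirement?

32.8

Fill from the cheapest supplier first.
Take 15 from Vendor U at 0.6 ; need 17 more.
Take 17 from Vendor M at 1.4 to finish.
Vendor 25, Vendor 27: unused.
Cost = 15×0.6 + 17×1.4 = 32.8.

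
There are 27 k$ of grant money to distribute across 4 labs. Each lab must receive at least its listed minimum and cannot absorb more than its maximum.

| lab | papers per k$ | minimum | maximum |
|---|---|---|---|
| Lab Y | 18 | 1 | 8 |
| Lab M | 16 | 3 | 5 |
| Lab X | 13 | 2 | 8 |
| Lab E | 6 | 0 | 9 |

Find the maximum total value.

364

Meeting every minimum uses 1+3+2+0 = 6 k$, leaving 21.
Order the labs by papers per k$: Lab Y 18 > Lab M 16 > Lab X 13 > Lab E 6.
Lab Y takes 7 more to reach its cap of 8 → 14 left.
Lab M: +2 to 5 (cap) → 12 left.
Lab X takes 6 more to reach its cap of 8 → 6 left.
Lab E has room for 9 more but only 6 remain, so it gets 6.
Total = 18×8 + 16×5 + 13×8 + 6×6 = 364.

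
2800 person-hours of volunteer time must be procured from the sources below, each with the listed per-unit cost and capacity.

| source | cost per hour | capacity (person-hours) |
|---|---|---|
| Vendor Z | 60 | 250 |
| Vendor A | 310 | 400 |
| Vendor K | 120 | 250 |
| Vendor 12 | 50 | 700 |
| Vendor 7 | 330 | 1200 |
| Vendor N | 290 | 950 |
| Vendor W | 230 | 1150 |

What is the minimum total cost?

Fill from the cheapest source first.
Vendor 12 (50): use full 700 ; 2100 person-hours to go.
Vendor Z (60): use full 250 ; 1850 person-hours to go.
Vendor K (120): use full 250 ; 1600 person-hours to go.
Vendor W at 230: take all 1150 person-hours ; 450 still needed.
Vendor N (290): take the remaining 450 ; done.
Vendor A, Vendor 7: unused.
Cost = 700×50 + 250×60 + 250×120 + 1150×230 + 450×290 = 475000.

475000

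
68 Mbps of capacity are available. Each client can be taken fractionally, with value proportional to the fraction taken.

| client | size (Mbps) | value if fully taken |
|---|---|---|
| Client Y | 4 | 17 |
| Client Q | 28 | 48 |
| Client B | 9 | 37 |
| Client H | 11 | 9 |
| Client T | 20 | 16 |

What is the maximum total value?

Sort by value density: Client Y 17/4≈4.25, Client B 37/9≈4.11, Client Q 48/28≈1.71, Client H 9/11≈0.818, Client T 16/20≈0.8.
All 4 Mbps of Client Y fit (value 17) ; 64 remain.
All 9 Mbps of Client B fit (value 37) ; 55 remain.
Client Q: take in full, 28 Mbps for value 48 ; 27 left.
Take all of Client H (11 Mbps, value 9) ; 16 Mbps left.
16 Mbps left: a 16/20 share of Client T gives 16×16/20 = 12.8.
Total value = 123.8.

123.8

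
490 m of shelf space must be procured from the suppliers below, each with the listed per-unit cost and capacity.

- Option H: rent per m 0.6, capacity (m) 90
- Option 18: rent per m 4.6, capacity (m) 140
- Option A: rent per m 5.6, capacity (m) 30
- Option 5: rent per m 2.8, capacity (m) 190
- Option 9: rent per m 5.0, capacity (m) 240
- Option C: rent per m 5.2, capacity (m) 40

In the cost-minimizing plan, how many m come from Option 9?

Cheapest first:
Option H (0.6): use full 90 ; 400 m to go.
Option 5 at 2.8: take all 190 m ; 210 still needed.
Take 140 from Option 18 at 4.6 ; need 70 more.
Option 9 (5.0): take the remaining 70 ; done.
Option C, Option A: unused.

70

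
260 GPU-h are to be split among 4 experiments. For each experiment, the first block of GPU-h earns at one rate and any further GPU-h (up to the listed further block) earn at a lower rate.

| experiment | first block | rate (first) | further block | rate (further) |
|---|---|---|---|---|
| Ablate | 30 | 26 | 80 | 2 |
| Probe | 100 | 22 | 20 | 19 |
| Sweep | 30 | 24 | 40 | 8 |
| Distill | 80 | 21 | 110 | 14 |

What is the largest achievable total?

5760

Rank every tier by rate: Ablate/tier1 26 > Sweep/tier1 24 > Probe/tier1 22 > Distill/tier1 21 > Probe/tier2 19 > Distill/tier2 14 > Sweep/tier2 8 > Ablate/tier2 2.
Fill Ablate tier1 block (30 at 26) ; 230 left.
Sweep tier1 at 24: fill all 30 ; 200 left.
Probe tier1 at 22: fill all 100 ; 100 left.
Distill/tier1 (21): +80 ; 20 left.
Probe tier2 at 19: fill all 20 ; 0 left.
Total = 26×30 + 24×30 + 22×100 + 21×80 + 19×20 = 5760.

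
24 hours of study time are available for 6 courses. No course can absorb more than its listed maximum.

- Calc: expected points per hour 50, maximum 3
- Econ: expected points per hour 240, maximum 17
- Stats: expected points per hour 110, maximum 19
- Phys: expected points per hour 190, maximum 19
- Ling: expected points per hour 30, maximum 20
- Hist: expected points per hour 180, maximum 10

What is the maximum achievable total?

Highest expected points per hour first: Econ 240 > Phys 190 > Hist 180 > Stats 110 > Calc 50 > Ling 30.
Give Econ 17 to hit its cap of 17 — 7 left.
Phys has room for 19 but only 7 remain, so it gets 7.
Total = 240×17 + 190×7 = 5410.

5410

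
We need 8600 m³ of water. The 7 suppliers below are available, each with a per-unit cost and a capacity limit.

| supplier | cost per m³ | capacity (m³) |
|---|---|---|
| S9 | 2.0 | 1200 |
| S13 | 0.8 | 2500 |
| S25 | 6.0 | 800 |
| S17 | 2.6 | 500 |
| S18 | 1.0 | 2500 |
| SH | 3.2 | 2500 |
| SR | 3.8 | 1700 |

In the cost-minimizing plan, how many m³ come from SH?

1900

Cheapest first:
S13 at 0.8: take all 2500 m³ ; 6100 still needed.
Take 2500 from S18 at 1.0 ; need 3600 more.
Take 1200 from S9 at 2.0 ; need 2400 more.
S17 (2.6): use full 500 ; 1900 m³ to go.
Take 1900 from SH at 3.2 to finish.
SR, S25: unused.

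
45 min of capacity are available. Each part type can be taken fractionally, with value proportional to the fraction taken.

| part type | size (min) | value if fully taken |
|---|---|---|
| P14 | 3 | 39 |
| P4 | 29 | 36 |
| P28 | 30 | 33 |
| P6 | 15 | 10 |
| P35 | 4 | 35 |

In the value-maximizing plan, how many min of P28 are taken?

Rank by value-to-size ratio: P14 39/3≈13, P35 35/4≈8.75, P4 36/29≈1.24, P28 33/30≈1.1, P6 10/15≈0.667.
P14: take in full, 3 min for value 39 ; 42 left.
Take all of P35 (4 min, value 35) ; 38 min left.
All 29 min of P4 fit (value 36) ; 9 remain.
Fill the last 9 min with part of P28: 9/30 of it earns 9.9.

9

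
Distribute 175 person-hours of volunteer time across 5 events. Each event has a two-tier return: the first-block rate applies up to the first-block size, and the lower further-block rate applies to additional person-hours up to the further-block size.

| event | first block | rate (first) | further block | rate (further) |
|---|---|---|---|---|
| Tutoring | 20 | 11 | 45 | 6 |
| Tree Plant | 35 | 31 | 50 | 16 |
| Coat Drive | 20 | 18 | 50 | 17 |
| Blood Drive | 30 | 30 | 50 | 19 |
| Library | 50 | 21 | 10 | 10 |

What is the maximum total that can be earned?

Order all 10 blocks by rate: Tree Plant/first 31 > Blood Drive/first 30 > Library/first 21 > Blood Drive/second 19 > Coat Drive/first 18 > Coat Drive/second 17 > Tree Plant/second 16 > Tutoring/first 11 > Library/second 10 > Tutoring/second 6.
Tree Plant/first (31): +35 ; 140 left.
Fill Blood Drive first block (30 at 30) ; 110 left.
Library/first (21): +50 ; 60 left.
Fill Blood Drive second block (50 at 19) ; 10 left.
Coat Drive first at 18: only 10 left, fill 10.
Total = 31×35 + 30×30 + 21×50 + 19×50 + 18×10 = 4165.

4165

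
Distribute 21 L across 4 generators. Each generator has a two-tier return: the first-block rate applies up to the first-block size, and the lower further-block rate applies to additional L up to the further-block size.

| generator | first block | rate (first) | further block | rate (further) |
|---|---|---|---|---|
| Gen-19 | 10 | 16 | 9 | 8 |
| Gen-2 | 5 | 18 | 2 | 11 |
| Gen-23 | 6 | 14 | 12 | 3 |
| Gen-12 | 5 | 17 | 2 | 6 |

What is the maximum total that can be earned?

349

Treat each block as its own option and order by rate: Gen-2/tier1 18 > Gen-12/tier1 17 > Gen-19/tier1 16 > Gen-23/tier1 14 > Gen-2/tier2 11 > Gen-19/tier2 8 > Gen-12/tier2 6 > Gen-23/tier2 3.
Gen-2/tier1 (18): +5 ; 16 left.
Fill Gen-12 tier1 block (5 at 17) ; 11 left.
Gen-19/tier1 (16): +10 ; 1 left.
Gen-23/tier1: +1 of 6 at 14; pool empty.
Total = 18×5 + 17×5 + 16×10 + 14×1 = 349.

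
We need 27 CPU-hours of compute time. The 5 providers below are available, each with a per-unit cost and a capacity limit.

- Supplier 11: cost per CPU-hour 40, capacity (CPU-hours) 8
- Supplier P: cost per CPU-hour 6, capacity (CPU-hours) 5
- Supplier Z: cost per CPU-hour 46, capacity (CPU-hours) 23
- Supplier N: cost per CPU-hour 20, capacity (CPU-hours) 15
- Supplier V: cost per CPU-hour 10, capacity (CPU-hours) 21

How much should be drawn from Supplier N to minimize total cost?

1

Fill from the cheapest provider first.
Take 5 from Supplier P at 6 — need 22 more.
Supplier V (10): use full 21 — 1 CPU-hours to go.
Supplier N at 20: take 1 of its 15 — requirement met.
Supplier 11, Supplier Z: unused.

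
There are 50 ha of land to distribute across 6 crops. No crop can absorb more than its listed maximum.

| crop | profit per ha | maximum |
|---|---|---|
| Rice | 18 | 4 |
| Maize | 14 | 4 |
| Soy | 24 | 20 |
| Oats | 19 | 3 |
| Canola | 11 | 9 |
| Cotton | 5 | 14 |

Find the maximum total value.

Highest profit per ha first: Soy 24 > Oats 19 > Rice 18 > Maize 14 > Canola 11 > Cotton 5.
Give Soy 20 to hit its cap of 20 — 30 left.
Give Oats 3 to hit its cap of 3 — 27 left.
Rice takes 4 to reach its cap of 4 — 23 left.
Maize: +4 to 4 (cap) — 19 left.
Give Canola 9 to hit its cap of 9 — 10 left.
Cotton: +10 (room for 14) → 10. Pool exhausted.
Total = 18×4 + 14×4 + 24×20 + 19×3 + 11×9 + 5×10 = 814.

814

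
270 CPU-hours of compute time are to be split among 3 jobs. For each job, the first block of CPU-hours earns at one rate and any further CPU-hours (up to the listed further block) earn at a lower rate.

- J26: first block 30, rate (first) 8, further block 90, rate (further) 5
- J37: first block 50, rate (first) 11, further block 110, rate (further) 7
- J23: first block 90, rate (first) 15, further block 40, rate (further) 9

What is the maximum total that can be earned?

2920

Treat each block as its own option and order by rate: J23/tier1 15 > J37/tier1 11 > J23/tier2 9 > J26/tier1 8 > J37/tier2 7 > J26/tier2 5.
J23 tier1 at 15: fill all 90 ; 180 left.
Fill J37 tier1 block (50 at 11) ; 130 left.
J23 tier2 at 9: fill all 40 ; 90 left.
J26 tier1 at 8: fill all 30 ; 60 left.
J37 tier2 at 7: only 60 left, fill 60.
Total = 15×90 + 11×50 + 9×40 + 8×30 + 7×60 = 2920.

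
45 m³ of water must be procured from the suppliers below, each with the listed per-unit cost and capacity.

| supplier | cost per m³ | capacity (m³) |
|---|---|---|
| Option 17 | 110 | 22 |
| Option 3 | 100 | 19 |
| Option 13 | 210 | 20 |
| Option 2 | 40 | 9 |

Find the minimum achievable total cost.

4130

Cheapest first:
Option 2 (40): use full 9 — 36 m³ to go.
Option 3 at 100: take all 19 m³ — 17 still needed.
Take 17 from Option 17 at 110 to finish.
Option 13: unused.
Cost = 9×40 + 19×100 + 17×110 = 4130.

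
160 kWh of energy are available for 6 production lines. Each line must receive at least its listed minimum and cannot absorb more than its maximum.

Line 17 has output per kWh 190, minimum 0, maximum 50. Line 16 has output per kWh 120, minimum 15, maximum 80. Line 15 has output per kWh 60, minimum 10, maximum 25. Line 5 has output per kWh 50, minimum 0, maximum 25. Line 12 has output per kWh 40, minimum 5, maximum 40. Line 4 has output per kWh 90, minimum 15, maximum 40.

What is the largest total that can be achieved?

21250

Meeting every minimum uses 0+15+10+0+5+15 = 45 kWh, leaving 115.
Highest output per kWh first: Line 17 190 > Line 16 120 > Line 4 90 > Line 15 60 > Line 5 50 > Line 12 40.
Give Line 17 50 more to hit its cap of 50 — 65 left.
Line 16: +65 to 80 (cap) — 0 left.
Total = 190×50 + 120×80 + 60×10 + 40×5 + 90×15 = 21250.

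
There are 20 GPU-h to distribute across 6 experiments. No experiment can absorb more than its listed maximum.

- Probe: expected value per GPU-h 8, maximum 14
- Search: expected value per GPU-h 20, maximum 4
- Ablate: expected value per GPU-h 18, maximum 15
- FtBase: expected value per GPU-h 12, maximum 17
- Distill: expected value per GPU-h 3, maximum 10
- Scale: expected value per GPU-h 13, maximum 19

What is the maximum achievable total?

363

Highest expected value per GPU-h first: Search 20 > Ablate 18 > Scale 13 > FtBase 12 > Probe 8 > Distill 3.
Search: +4 to 4 (cap) — 16 left.
Ablate takes 15 to reach its cap of 15 — 1 left.
Only 1 left; Scale takes them to reach 1.
Total = 20×4 + 18×15 + 13×1 = 363.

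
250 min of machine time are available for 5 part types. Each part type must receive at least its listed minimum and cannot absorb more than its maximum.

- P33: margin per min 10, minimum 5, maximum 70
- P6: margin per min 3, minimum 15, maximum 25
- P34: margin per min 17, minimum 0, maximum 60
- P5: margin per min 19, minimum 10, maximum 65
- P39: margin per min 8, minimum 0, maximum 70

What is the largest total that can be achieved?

3320

Meeting every minimum uses 5+15+0+10+0 = 30 min, leaving 220.
Rank by margin per min: P5 19 > P34 17 > P33 10 > P39 8 > P6 3.
Give P5 55 more to hit its cap of 65 → 165 left.
P34: +60 to 60 (cap) → 105 left.
P33: +65 to 70 (cap) → 40 left.
Only 40 left; P39 takes them to reach 40.
Total = 10×70 + 3×15 + 17×60 + 19×65 + 8×40 = 3320.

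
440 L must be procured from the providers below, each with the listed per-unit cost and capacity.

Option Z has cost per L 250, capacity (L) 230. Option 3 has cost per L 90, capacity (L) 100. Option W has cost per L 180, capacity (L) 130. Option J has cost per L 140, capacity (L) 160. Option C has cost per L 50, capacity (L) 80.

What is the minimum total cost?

53400

Use providers in increasing cost order.
Option C at 50: take all 80 L ; 360 still needed.
Option 3 at 90: take all 100 L ; 260 still needed.
Option J at 140: take all 160 L ; 100 still needed.
Option W (180): take the remaining 100 ; done.
Option Z: unused.
Cost = 80×50 + 100×90 + 160×140 + 100×180 = 53400.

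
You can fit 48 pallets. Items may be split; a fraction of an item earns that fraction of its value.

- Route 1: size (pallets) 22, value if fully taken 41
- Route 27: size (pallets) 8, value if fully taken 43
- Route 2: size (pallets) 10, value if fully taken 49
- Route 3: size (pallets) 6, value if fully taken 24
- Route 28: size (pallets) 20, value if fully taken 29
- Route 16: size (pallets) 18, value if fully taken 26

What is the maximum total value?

Rank by value-to-size ratio: Route 27 43/8≈5.38, Route 2 49/10≈4.9, Route 3 24/6≈4, Route 1 41/22≈1.86, Route 28 29/20≈1.45, Route 16 26/18≈1.44.
All 8 pallets of Route 27 fit (value 43) ; 40 remain.
Route 2: take in full, 10 pallets for value 49 ; 30 left.
All 6 pallets of Route 3 fit (value 24) ; 24 remain.
Take all of Route 1 (22 pallets, value 41) ; 2 pallets left.
2 pallets left: a 2/20 share of Route 28 gives 29×2/20 = 2.9.
Total value = 159.9.

159.9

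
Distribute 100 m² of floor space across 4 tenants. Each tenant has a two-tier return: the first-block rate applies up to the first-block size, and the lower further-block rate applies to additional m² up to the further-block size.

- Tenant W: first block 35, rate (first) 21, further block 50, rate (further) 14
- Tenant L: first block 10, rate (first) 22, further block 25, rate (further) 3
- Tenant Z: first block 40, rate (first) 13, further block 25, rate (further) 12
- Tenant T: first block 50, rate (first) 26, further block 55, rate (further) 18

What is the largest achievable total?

2345

Rank every tier by rate: Tenant T/T1 26 > Tenant L/T1 22 > Tenant W/T1 21 > Tenant T/T2 18 > Tenant W/T2 14 > Tenant Z/T1 13 > Tenant Z/T2 12 > Tenant L/T2 3.
Tenant T T1 at 26: fill all 50 — 50 left.
Tenant L T1 at 22: fill all 10 — 40 left.
Fill Tenant W T1 block (35 at 21) — 5 left.
Tenant T T2 at 18: only 5 left, fill 5.
Total = 26×50 + 22×10 + 21×35 + 18×5 = 2345.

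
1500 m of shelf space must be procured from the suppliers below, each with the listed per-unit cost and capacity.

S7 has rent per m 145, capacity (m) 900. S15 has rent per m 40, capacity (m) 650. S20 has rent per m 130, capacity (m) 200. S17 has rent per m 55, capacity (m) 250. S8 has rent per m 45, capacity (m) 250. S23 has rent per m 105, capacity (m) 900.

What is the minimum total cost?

87750

Fill from the cheapest supplier first.
S15 at 40: take all 650 m → 850 still needed.
S8 (45): use full 250 → 600 m to go.
S17 (55): use full 250 → 350 m to go.
S23 at 105: take 350 of its 900 → requirement met.
S20, S7: unused.
Cost = 650×40 + 250×45 + 250×55 + 350×105 = 87750.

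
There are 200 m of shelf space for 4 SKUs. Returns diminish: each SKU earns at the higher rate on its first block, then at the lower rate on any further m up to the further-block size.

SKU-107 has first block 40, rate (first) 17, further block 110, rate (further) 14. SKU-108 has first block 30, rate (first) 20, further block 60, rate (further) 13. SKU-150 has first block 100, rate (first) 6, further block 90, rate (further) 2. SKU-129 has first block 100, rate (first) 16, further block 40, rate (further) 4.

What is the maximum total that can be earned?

3300

Treat each block as its own option and order by rate: SKU-108/tier1 20 > SKU-107/tier1 17 > SKU-129/tier1 16 > SKU-107/tier2 14 > SKU-108/tier2 13 > SKU-150/tier1 6 > SKU-129/tier2 4 > SKU-150/tier2 2.
SKU-108 tier1 at 20: fill all 30 → 170 left.
SKU-107 tier1 at 17: fill all 40 → 130 left.
Fill SKU-129 tier1 block (100 at 16) → 30 left.
30 remain; put them into SKU-107 tier2 at 14.
Total = 20×30 + 17×40 + 16×100 + 14×30 = 3300.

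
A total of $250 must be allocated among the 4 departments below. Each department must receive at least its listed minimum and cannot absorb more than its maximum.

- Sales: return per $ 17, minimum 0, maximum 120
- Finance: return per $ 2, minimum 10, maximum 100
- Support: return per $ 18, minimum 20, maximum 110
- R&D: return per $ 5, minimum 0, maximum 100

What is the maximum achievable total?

4090

Meeting every minimum uses 0+10+20+0 = 30 $, leaving 220.
Highest return per $ first: Support 18 > Sales 17 > R&D 5 > Finance 2.
Support: +90 to 110 (cap) → 130 left.
Sales takes 120 more to reach its cap of 120 → 10 left.
Only 10 left; R&D takes them to reach 10.
Total = 17×120 + 2×10 + 18×110 + 5×10 = 4090.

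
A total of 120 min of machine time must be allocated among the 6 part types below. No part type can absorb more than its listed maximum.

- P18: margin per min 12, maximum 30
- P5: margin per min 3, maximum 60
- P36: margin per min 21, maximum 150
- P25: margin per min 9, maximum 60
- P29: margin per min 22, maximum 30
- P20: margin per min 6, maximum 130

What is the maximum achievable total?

Rank by margin per min: P29 22 > P36 21 > P18 12 > P25 9 > P20 6 > P5 3.
P29: +30 to 30 (cap) ; 90 left.
P36 has room for 150 but only 90 remain, so it gets 90.
Total = 21×90 + 22×30 = 2550.

2550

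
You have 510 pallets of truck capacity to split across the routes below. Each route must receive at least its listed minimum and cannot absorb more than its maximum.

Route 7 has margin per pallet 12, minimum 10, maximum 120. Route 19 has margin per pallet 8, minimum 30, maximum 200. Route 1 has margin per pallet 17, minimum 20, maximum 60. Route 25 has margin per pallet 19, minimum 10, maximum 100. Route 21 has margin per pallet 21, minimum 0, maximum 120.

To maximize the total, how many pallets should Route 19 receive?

Meeting every minimum uses 10+30+20+10+0 = 70 pallets, leaving 440.
Highest margin per pallet first: Route 21 21 > Route 25 19 > Route 1 17 > Route 7 12 > Route 19 8.
Give Route 21 120 more to hit its cap of 120 — 320 left.
Route 25: +90 to 100 (cap) — 230 left.
Route 1 takes 40 more to reach its cap of 60 — 190 left.
Give Route 7 110 more to hit its cap of 120 — 80 left.
Route 19 has room for 170 more but only 80 remain, so it gets 110.

110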